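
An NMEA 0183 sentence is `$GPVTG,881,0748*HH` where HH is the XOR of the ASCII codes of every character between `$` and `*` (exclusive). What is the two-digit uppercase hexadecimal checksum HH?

68

XOR the ASCII codes of the payload characters:
  'G' = 0x47 → acc = 0x47
  'P' = 0x50 → acc = 0x17
  'V' = 0x56 → acc = 0x41
  'T' = 0x54 → acc = 0x15
  'G' = 0x47 → acc = 0x52
  ',' = 0x2C → acc = 0x7E
  '8' = 0x38 → acc = 0x46
  '8' = 0x38 → acc = 0x7E
  '1' = 0x31 → acc = 0x4F
  ',' = 0x2C → acc = 0x63
  '0' = 0x30 → acc = 0x53
  '7' = 0x37 → acc = 0x64
  '4' = 0x34 → acc = 0x50
  '8' = 0x38 → acc = 0x68
Checksum = 0x68.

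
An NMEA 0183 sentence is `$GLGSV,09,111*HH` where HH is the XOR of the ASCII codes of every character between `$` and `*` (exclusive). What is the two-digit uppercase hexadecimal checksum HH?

71

XOR the ASCII codes of the payload characters:
  'G' = 0x47 → acc = 0x47
  'L' = 0x4C → acc = 0x0B
  'G' = 0x47 → acc = 0x4C
  'S' = 0x53 → acc = 0x1F
  'V' = 0x56 → acc = 0x49
  ',' = 0x2C → acc = 0x65
  '0' = 0x30 → acc = 0x55
  '9' = 0x39 → acc = 0x6C
  ',' = 0x2C → acc = 0x40
  '1' = 0x31 → acc = 0x71
  '1' = 0x31 → acc = 0x40
  '1' = 0x31 → acc = 0x71
Checksum = 0x71.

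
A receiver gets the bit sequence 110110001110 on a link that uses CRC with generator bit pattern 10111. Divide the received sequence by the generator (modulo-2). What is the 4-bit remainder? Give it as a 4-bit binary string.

0010

Modulo-2 division of 110110001110 by 10111:
  pos 0: 11011 XOR 10111 = 01100
  pos 1: 11000 XOR 10111 = 01111
  pos 2: 11110 XOR 10111 = 01001
  pos 3: 10010 XOR 10111 = 00101
  pos 5: 10111 XOR 10111 = 00000
Remainder = 0010 (nonzero — an error is detected).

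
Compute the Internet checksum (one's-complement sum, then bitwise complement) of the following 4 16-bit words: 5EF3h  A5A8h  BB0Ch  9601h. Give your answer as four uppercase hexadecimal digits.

One's-complement addition (fold any carry out of bit 15 back into bit 0):
  0x5EF3 + 0xA5A8 = 0x1049B → wrap carry → 0x049C
  0x049C + 0xBB0C = 0x0BFA8
  0xBFA8 + 0x9601 = 0x155A9 → wrap carry → 0x55AA
One's-complement sum = 0x55AA.
Checksum = ~0x55AA & 0xFFFF = 0xAA55.

AA55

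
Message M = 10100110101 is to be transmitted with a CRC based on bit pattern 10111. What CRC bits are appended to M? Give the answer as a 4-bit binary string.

Append 4 zeros: 101001101010000. Divide by 10111 (XOR where the leading bit is 1):
  pos 0: 10100 XOR 10111 = 00011
  pos 3: 11110 XOR 10111 = 01001
  pos 4: 10011 XOR 10111 = 00100
  pos 6: 10001 XOR 10111 = 00110
  pos 8: 11000 XOR 10111 = 01111
  pos 9: 11110 XOR 10111 = 01001
  pos 10: 10010 XOR 10111 = 00101
Remainder (last 4 bits) = 0101. This is the CRC / FCS.

0101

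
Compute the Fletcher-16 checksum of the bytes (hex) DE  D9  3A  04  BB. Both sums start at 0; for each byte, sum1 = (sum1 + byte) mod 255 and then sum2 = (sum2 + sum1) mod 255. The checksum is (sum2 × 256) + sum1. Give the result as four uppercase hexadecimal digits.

Running sums (mod 255):
  after byte 0 (DE): sum1=222, sum2=222
  after byte 1 (D9): sum1=184, sum2=151
  after byte 2 (3A): sum1=242, sum2=138
  after byte 3 (04): sum1=246, sum2=129
  after byte 4 (BB): sum1=178, sum2=52
Checksum = sum2·256 + sum1 = 52·256 + 178 = 13490 = 0x34B2.

34B2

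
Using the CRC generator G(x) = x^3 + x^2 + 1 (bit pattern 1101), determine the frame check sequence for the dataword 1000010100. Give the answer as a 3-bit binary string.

Append 3 zeros: 1000010100000. Divide by 1101 (XOR where the leading bit is 1):
  pos 0: 1000 XOR 1101 = 0101
  pos 1: 1010 XOR 1101 = 0111
  pos 2: 1111 XOR 1101 = 0010
  pos 4: 1001 XOR 1101 = 0100
  pos 5: 1000 XOR 1101 = 0101
  pos 6: 1010 XOR 1101 = 0111
  pos 7: 1110 XOR 1101 = 0011
  pos 9: 1100 XOR 1101 = 0001
Remainder (last 3 bits) = 001. This is the CRC / FCS.

001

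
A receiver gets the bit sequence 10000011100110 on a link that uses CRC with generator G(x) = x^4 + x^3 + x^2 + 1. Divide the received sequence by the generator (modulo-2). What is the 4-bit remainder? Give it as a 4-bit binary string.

Modulo-2 division of 10000011100110 by 11101:
  pos 0: 10000 XOR 11101 = 01101
  pos 1: 11010 XOR 11101 = 00111
  pos 3: 11111 XOR 11101 = 00010
  pos 6: 10100 XOR 11101 = 01001
  pos 7: 10011 XOR 11101 = 01110
  pos 8: 11101 XOR 11101 = 00000
Remainder = 0000 (zero — the frame passes the CRC check).

0000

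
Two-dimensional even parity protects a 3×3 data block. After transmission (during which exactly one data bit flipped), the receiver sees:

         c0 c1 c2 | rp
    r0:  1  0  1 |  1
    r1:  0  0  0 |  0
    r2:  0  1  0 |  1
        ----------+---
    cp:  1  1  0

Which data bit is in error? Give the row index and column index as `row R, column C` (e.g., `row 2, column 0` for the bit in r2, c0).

Recompute each row's even parity and compare to rp:
  r0: data parity 0, sent rp 1 → mismatch
  r1: data parity 0, sent rp 0 → ok
  r2: data parity 1, sent rp 1 → ok
Recompute each column's even parity and compare to cp:
  c0: data parity 1, sent cp 1 → ok
  c1: data parity 1, sent cp 1 → ok
  c2: data parity 1, sent cp 0 → mismatch
Exactly one row (r0) and one column (c2) fail → the flipped bit is at their intersection.

row 0, column 2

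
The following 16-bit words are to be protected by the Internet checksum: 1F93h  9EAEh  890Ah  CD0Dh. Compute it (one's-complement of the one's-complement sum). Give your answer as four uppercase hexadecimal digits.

EBA5

One's-complement addition (fold any carry out of bit 15 back into bit 0):
  0x1F93 + 0x9EAE = 0x0BE41
  0xBE41 + 0x890A = 0x1474B → wrap carry → 0x474C
  0x474C + 0xCD0D = 0x11459 → wrap carry → 0x145A
One's-complement sum = 0x145A.
Checksum = ~0x145A & 0xFFFF = 0xEBA5.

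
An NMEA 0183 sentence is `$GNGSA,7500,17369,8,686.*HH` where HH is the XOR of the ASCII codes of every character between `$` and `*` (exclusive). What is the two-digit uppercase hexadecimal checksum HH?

XOR the ASCII codes of the payload characters:
  'G' = 0x47 → acc = 0x47
  'N' = 0x4E → acc = 0x09
  'G' = 0x47 → acc = 0x4E
  'S' = 0x53 → acc = 0x1D
  'A' = 0x41 → acc = 0x5C
  ',' = 0x2C → acc = 0x70
  '7' = 0x37 → acc = 0x47
  '5' = 0x35 → acc = 0x72
  '0' = 0x30 → acc = 0x42
  '0' = 0x30 → acc = 0x72
  ',' = 0x2C → acc = 0x5E
  '1' = 0x31 → acc = 0x6F
  '7' = 0x37 → acc = 0x58
  '3' = 0x33 → acc = 0x6B
  '6' = 0x36 → acc = 0x5D
  '9' = 0x39 → acc = 0x64
  ',' = 0x2C → acc = 0x48
  '8' = 0x38 → acc = 0x70
  ',' = 0x2C → acc = 0x5C
  '6' = 0x36 → acc = 0x6A
  '8' = 0x38 → acc = 0x52
  '6' = 0x36 → acc = 0x64
  '.' = 0x2E → acc = 0x4A
Checksum = 0x4A.

4A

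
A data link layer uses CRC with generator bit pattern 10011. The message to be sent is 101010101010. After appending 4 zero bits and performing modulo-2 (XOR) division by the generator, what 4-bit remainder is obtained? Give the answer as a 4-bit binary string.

0101

Append 4 zeros: 1010101010100000. Divide by 10011 (XOR where the leading bit is 1):
  pos 0: 10101 XOR 10011 = 00110
  pos 2: 11001 XOR 10011 = 01010
  pos 3: 10100 XOR 10011 = 00111
  pos 5: 11110 XOR 10011 = 01101
  pos 6: 11011 XOR 10011 = 01000
  pos 7: 10000 XOR 10011 = 00011
  pos 10: 11000 XOR 10011 = 01011
  pos 11: 10110 XOR 10011 = 00101
Remainder (last 4 bits) = 0101. This is the CRC / FCS.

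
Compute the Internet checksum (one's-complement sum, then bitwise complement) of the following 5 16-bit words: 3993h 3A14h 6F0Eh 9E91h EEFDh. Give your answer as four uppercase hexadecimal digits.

One's-complement addition (fold any carry out of bit 15 back into bit 0):
  0x3993 + 0x3A14 = 0x073A7
  0x73A7 + 0x6F0E = 0x0E2B5
  0xE2B5 + 0x9E91 = 0x18146 → wrap carry → 0x8147
  0x8147 + 0xEEFD = 0x17044 → wrap carry → 0x7045
One's-complement sum = 0x7045.
Checksum = ~0x7045 & 0xFFFF = 0x8FBA.

8FBA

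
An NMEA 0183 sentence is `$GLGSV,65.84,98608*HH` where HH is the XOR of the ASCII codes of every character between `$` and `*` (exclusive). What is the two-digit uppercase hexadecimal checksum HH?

57

XOR the ASCII codes of the payload characters:
  'G' = 0x47 → acc = 0x47
  'L' = 0x4C → acc = 0x0B
  'G' = 0x47 → acc = 0x4C
  'S' = 0x53 → acc = 0x1F
  'V' = 0x56 → acc = 0x49
  ',' = 0x2C → acc = 0x65
  '6' = 0x36 → acc = 0x53
  '5' = 0x35 → acc = 0x66
  '.' = 0x2E → acc = 0x48
  '8' = 0x38 → acc = 0x70
  '4' = 0x34 → acc = 0x44
  ',' = 0x2C → acc = 0x68
  '9' = 0x39 → acc = 0x51
  '8' = 0x38 → acc = 0x69
  '6' = 0x36 → acc = 0x5F
  '0' = 0x30 → acc = 0x6F
  '8' = 0x38 → acc = 0x57
Checksum = 0x57.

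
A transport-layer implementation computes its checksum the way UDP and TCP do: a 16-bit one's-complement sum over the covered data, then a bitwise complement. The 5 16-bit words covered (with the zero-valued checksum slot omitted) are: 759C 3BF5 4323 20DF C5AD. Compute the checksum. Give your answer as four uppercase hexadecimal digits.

One's-complement addition (fold any carry out of bit 15 back into bit 0):
  0x759C + 0x3BF5 = 0x0B191
  0xB191 + 0x4323 = 0x0F4B4
  0xF4B4 + 0x20DF = 0x11593 → wrap carry → 0x1594
  0x1594 + 0xC5AD = 0x0DB41
One's-complement sum = 0xDB41.
Checksum = ~0xDB41 & 0xFFFF = 0x24BE.

24BE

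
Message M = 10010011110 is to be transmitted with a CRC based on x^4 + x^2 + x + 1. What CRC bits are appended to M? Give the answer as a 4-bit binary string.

0000

Append 4 zeros: 100100111100000. Divide by 10111 (XOR where the leading bit is 1):
  pos 0: 10010 XOR 10111 = 00101
  pos 2: 10101 XOR 10111 = 00010
  pos 5: 10111 XOR 10111 = 00000
Remainder (last 4 bits) = 0000. This is the CRC / FCS.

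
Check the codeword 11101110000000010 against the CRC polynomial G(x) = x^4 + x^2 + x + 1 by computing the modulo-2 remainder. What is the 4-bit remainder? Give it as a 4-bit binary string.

0100

Modulo-2 division of 11101110000000010 by 10111:
  pos 0: 11101 XOR 10111 = 01010
  pos 1: 10101 XOR 10111 = 00010
  pos 4: 10100 XOR 10111 = 00011
  pos 7: 11000 XOR 10111 = 01111
  pos 8: 11110 XOR 10111 = 01001
  pos 9: 10010 XOR 10111 = 00101
  pos 11: 10101 XOR 10111 = 00010
Remainder = 0100 (nonzero — an error is detected).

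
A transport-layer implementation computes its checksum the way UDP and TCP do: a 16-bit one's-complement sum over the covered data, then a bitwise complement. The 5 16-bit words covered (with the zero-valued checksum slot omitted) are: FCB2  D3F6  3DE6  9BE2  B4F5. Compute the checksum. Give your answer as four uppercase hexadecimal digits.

A097

One's-complement addition (fold any carry out of bit 15 back into bit 0):
  0xFCB2 + 0xD3F6 = 0x1D0A8 → wrap carry → 0xD0A9
  0xD0A9 + 0x3DE6 = 0x10E8F → wrap carry → 0x0E90
  0x0E90 + 0x9BE2 = 0x0AA72
  0xAA72 + 0xB4F5 = 0x15F67 → wrap carry → 0x5F68
One's-complement sum = 0x5F68.
Checksum = ~0x5F68 & 0xFFFF = 0xA097.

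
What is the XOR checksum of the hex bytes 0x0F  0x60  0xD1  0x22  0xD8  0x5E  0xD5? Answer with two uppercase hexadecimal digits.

XOR the bytes together:
  start with 0x0F
  0x0F ⊕ 0x60 = 0x6F
  0x6F ⊕ 0xD1 = 0xBE
  0xBE ⊕ 0x22 = 0x9C
  0x9C ⊕ 0xD8 = 0x44
  0x44 ⊕ 0x5E = 0x1A
  0x1A ⊕ 0xD5 = 0xCF

CF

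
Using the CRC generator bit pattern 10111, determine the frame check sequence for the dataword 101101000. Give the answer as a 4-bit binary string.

Append 4 zeros: 1011010000000. Divide by 10111 (XOR where the leading bit is 1):
  pos 0: 10110 XOR 10111 = 00001
  pos 4: 11000 XOR 10111 = 01111
  pos 5: 11110 XOR 10111 = 01001
  pos 6: 10010 XOR 10111 = 00101
  pos 8: 10100 XOR 10111 = 00011
Remainder (last 4 bits) = 0011. This is the CRC / FCS.

0011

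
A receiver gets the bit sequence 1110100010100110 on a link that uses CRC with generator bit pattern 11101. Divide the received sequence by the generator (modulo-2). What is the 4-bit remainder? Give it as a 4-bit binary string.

Modulo-2 division of 1110100010100110 by 11101:
  pos 0: 11101 XOR 11101 = 00000
  pos 8: 10100 XOR 11101 = 01001
  pos 9: 10011 XOR 11101 = 01110
  pos 10: 11101 XOR 11101 = 00000
Remainder = 0000 (zero — the frame passes the CRC check).

0000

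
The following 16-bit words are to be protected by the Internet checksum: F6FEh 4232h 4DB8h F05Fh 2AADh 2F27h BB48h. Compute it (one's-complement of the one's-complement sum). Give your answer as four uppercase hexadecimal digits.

7399

One's-complement addition (fold any carry out of bit 15 back into bit 0):
  0xF6FE + 0x4232 = 0x13930 → wrap carry → 0x3931
  0x3931 + 0x4DB8 = 0x086E9
  0x86E9 + 0xF05F = 0x17748 → wrap carry → 0x7749
  0x7749 + 0x2AAD = 0x0A1F6
  0xA1F6 + 0x2F27 = 0x0D11D
  0xD11D + 0xBB48 = 0x18C65 → wrap carry → 0x8C66
One's-complement sum = 0x8C66.
Checksum = ~0x8C66 & 0xFFFF = 0x7399.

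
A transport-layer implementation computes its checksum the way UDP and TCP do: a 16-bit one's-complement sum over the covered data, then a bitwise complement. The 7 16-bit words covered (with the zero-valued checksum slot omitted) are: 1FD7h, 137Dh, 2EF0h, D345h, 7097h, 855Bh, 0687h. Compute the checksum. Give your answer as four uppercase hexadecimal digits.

One's-complement addition (fold any carry out of bit 15 back into bit 0):
  0x1FD7 + 0x137D = 0x03354
  0x3354 + 0x2EF0 = 0x06244
  0x6244 + 0xD345 = 0x13589 → wrap carry → 0x358A
  0x358A + 0x7097 = 0x0A621
  0xA621 + 0x855B = 0x12B7C → wrap carry → 0x2B7D
  0x2B7D + 0x0687 = 0x03204
One's-complement sum = 0x3204.
Checksum = ~0x3204 & 0xFFFF = 0xCDFB.

CDFB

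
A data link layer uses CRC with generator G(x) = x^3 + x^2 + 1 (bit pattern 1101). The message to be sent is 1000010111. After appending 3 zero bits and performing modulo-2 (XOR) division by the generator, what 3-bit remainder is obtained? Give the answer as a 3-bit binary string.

Append 3 zeros: 1000010111000. Divide by 1101 (XOR where the leading bit is 1):
  pos 0: 1000 XOR 1101 = 0101
  pos 1: 1010 XOR 1101 = 0111
  pos 2: 1111 XOR 1101 = 0010
  pos 4: 1001 XOR 1101 = 0100
  pos 5: 1001 XOR 1101 = 0100
  pos 6: 1001 XOR 1101 = 0100
  pos 7: 1000 XOR 1101 = 0101
  pos 8: 1010 XOR 1101 = 0111
  pos 9: 1110 XOR 1101 = 0011
Remainder (last 3 bits) = 011. This is the CRC / FCS.

011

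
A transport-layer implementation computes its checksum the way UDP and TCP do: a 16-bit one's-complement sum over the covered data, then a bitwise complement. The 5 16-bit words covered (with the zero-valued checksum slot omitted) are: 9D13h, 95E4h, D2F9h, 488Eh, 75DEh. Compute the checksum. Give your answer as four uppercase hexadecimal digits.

One's-complement addition (fold any carry out of bit 15 back into bit 0):
  0x9D13 + 0x95E4 = 0x132F7 → wrap carry → 0x32F8
  0x32F8 + 0xD2F9 = 0x105F1 → wrap carry → 0x05F2
  0x05F2 + 0x488E = 0x04E80
  0x4E80 + 0x75DE = 0x0C45E
One's-complement sum = 0xC45E.
Checksum = ~0xC45E & 0xFFFF = 0x3BA1.

3BA1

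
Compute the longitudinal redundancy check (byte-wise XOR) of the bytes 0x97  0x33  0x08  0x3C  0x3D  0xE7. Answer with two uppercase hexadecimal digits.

4A

XOR the bytes together:
  start with 0x97
  0x97 ⊕ 0x33 = 0xA4
  0xA4 ⊕ 0x08 = 0xAC
  0xAC ⊕ 0x3C = 0x90
  0x90 ⊕ 0x3D = 0xAD
  0xAD ⊕ 0xE7 = 0x4A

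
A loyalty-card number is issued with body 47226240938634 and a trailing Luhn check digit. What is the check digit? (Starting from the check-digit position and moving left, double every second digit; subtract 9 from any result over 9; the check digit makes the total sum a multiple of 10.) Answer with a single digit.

4

Partial digits right→left: 4 3 6 8 3 9 0 4 2 6 2 2 7 4
Double every second digit counting from the check-digit position (so the 1st, 3rd, 5th, ... of the partial from the right).
  doubled (with −9 where >9): 8 3 6 0 4 4 5 → sum 30
  kept as-is: 3 8 9 4 6 2 4 → sum 36
Total = 30 + 36 = 66.
Check digit = (10 − (66 mod 10)) mod 10 = 4.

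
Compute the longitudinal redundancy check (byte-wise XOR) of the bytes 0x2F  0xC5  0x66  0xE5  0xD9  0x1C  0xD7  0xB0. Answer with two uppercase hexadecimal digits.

CB

XOR the bytes together:
  start with 0x2F
  0x2F ⊕ 0xC5 = 0xEA
  0xEA ⊕ 0x66 = 0x8C
  0x8C ⊕ 0xE5 = 0x69
  0x69 ⊕ 0xD9 = 0xB0
  0xB0 ⊕ 0x1C = 0xAC
  0xAC ⊕ 0xD7 = 0x7B
  0x7B ⊕ 0xB0 = 0xCB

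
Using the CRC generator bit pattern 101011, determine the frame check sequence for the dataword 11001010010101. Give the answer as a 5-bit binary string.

Append 5 zeros: 1100101001010100000. Divide by 101011 (XOR where the leading bit is 1):
  pos 0: 110010 XOR 101011 = 011001
  pos 1: 110011 XOR 101011 = 011000
  pos 2: 110000 XOR 101011 = 011011
  pos 3: 110110 XOR 101011 = 011101
  pos 4: 111011 XOR 101011 = 010000
  pos 5: 100000 XOR 101011 = 001011
  pos 7: 101110 XOR 101011 = 000101
  pos 10: 101100 XOR 101011 = 000111
  pos 13: 111000 XOR 101011 = 010011
Remainder (last 5 bits) = 10011. This is the CRC / FCS.

10011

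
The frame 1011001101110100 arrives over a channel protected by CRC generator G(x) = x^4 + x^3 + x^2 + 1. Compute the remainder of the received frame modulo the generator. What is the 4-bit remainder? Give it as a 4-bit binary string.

1101

Modulo-2 division of 1011001101110100 by 11101:
  pos 0: 10110 XOR 11101 = 01011
  pos 1: 10110 XOR 11101 = 01011
  pos 2: 10111 XOR 11101 = 01010
  pos 3: 10101 XOR 11101 = 01000
  pos 4: 10000 XOR 11101 = 01101
  pos 5: 11011 XOR 11101 = 00110
  pos 7: 11011 XOR 11101 = 00110
  pos 9: 11001 XOR 11101 = 00100
  pos 11: 10000 XOR 11101 = 01101
Remainder = 1101 (nonzero — an error is detected).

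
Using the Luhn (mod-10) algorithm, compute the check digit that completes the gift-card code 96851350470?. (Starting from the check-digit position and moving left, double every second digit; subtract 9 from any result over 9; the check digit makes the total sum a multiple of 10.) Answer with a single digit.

Partial digits right→left: 0 7 4 0 5 3 1 5 8 6 9
Double every second digit counting from the check-digit position (so the 1st, 3rd, 5th, ... of the partial from the right).
  doubled (with −9 where >9): 0 8 1 2 7 9 → sum 27
  kept as-is: 7 0 3 5 6 → sum 21
Total = 27 + 21 = 48.
Check digit = (10 − (48 mod 10)) mod 10 = 2.

2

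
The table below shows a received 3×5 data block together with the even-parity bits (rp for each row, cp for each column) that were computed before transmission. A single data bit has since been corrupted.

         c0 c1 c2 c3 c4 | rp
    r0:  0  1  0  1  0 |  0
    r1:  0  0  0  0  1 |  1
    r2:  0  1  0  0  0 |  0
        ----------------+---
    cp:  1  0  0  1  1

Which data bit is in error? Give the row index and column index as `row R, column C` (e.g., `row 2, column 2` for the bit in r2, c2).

Recompute each row's even parity and compare to rp:
  r0: data parity 0, sent rp 0 → ok
  r1: data parity 1, sent rp 1 → ok
  r2: data parity 1, sent rp 0 → mismatch
Recompute each column's even parity and compare to cp:
  c0: data parity 0, sent cp 1 → mismatch
  c1: data parity 0, sent cp 0 → ok
  c2: data parity 0, sent cp 0 → ok
  c3: data parity 1, sent cp 1 → ok
  c4: data parity 1, sent cp 1 → ok
Exactly one row (r2) and one column (c0) fail → the flipped bit is at their intersection.

row 2, column 0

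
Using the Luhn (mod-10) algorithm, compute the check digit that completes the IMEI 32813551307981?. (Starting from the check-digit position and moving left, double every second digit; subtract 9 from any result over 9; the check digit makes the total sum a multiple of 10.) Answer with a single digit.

3

Partial digits right→left: 1 8 9 7 0 3 1 5 5 3 1 8 2 3
Double every second digit counting from the check-digit position (so the 1st, 3rd, 5th, ... of the partial from the right).
  doubled (with −9 where >9): 2 9 0 2 1 2 4 → sum 20
  kept as-is: 8 7 3 5 3 8 3 → sum 37
Total = 20 + 37 = 57.
Check digit = (10 − (57 mod 10)) mod 10 = 3.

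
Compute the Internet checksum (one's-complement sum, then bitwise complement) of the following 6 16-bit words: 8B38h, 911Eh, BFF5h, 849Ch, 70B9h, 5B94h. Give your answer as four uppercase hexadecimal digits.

D2C8

One's-complement addition (fold any carry out of bit 15 back into bit 0):
  0x8B38 + 0x911E = 0x11C56 → wrap carry → 0x1C57
  0x1C57 + 0xBFF5 = 0x0DC4C
  0xDC4C + 0x849C = 0x160E8 → wrap carry → 0x60E9
  0x60E9 + 0x70B9 = 0x0D1A2
  0xD1A2 + 0x5B94 = 0x12D36 → wrap carry → 0x2D37
One's-complement sum = 0x2D37.
Checksum = ~0x2D37 & 0xFFFF = 0xD2C8.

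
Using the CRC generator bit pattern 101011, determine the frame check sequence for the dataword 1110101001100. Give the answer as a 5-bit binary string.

11100

Append 5 zeros: 111010100110000000. Divide by 101011 (XOR where the leading bit is 1):
  pos 0: 111010 XOR 101011 = 010001
  pos 1: 100011 XOR 101011 = 001000
  pos 3: 100000 XOR 101011 = 001011
  pos 5: 101111 XOR 101011 = 000100
  pos 8: 100000 XOR 101011 = 001011
  pos 10: 101100 XOR 101011 = 000111
Remainder (last 5 bits) = 11100. This is the CRC / FCS.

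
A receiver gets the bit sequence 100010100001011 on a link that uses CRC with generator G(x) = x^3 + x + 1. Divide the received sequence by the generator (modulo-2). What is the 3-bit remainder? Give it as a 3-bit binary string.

Modulo-2 division of 100010100001011 by 1011:
  pos 0: 1000 XOR 1011 = 0011
  pos 2: 1110 XOR 1011 = 0101
  pos 3: 1011 XOR 1011 = 0000
  pos 11: 1011 XOR 1011 = 0000
Remainder = 000 (zero — the frame passes the CRC check).

000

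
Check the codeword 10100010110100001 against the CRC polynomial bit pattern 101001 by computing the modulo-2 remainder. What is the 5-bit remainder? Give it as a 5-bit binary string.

Modulo-2 division of 10100010110100001 by 101001:
  pos 0: 101000 XOR 101001 = 000001
  pos 5: 110110 XOR 101001 = 011111
  pos 6: 111111 XOR 101001 = 010110
  pos 7: 101100 XOR 101001 = 000101
  pos 10: 101000 XOR 101001 = 000001
Remainder = 00011 (nonzero — an error is detected).

00011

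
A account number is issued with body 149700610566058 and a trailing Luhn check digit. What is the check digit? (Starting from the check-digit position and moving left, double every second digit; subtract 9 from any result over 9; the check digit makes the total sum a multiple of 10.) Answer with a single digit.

8

Partial digits right→left: 8 5 0 6 6 5 0 1 6 0 0 7 9 4 1
Double every second digit counting from the check-digit position (so the 1st, 3rd, 5th, ... of the partial from the right).
  doubled (with −9 where >9): 7 0 3 0 3 0 9 2 → sum 24
  kept as-is: 5 6 5 1 0 7 4 → sum 28
Total = 24 + 28 = 52.
Check digit = (10 − (52 mod 10)) mod 10 = 8.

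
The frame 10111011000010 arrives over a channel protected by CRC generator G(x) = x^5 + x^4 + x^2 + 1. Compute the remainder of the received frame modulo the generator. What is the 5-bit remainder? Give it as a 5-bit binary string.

Modulo-2 division of 10111011000010 by 110101:
  pos 0: 101110 XOR 110101 = 011011
  pos 1: 110111 XOR 110101 = 000010
  pos 5: 101000 XOR 110101 = 011101
  pos 6: 111010 XOR 110101 = 001111
  pos 8: 111110 XOR 110101 = 001011
Remainder = 01011 (nonzero — an error is detected).

01011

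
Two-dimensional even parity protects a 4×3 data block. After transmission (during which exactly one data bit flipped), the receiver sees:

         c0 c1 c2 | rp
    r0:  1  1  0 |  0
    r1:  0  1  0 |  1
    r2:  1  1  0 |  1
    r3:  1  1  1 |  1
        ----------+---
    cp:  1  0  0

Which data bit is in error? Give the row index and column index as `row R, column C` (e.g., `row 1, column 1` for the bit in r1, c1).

Recompute each row's even parity and compare to rp:
  r0: data parity 0, sent rp 0 → ok
  r1: data parity 1, sent rp 1 → ok
  r2: data parity 0, sent rp 1 → mismatch
  r3: data parity 1, sent rp 1 → ok
Recompute each column's even parity and compare to cp:
  c0: data parity 1, sent cp 1 → ok
  c1: data parity 0, sent cp 0 → ok
  c2: data parity 1, sent cp 0 → mismatch
Exactly one row (r2) and one column (c2) fail → the flipped bit is at their intersection.

row 2, column 2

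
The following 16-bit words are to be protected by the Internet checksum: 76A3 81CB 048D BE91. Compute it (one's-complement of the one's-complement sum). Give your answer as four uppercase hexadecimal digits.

4472

One's-complement addition (fold any carry out of bit 15 back into bit 0):
  0x76A3 + 0x81CB = 0x0F86E
  0xF86E + 0x048D = 0x0FCFB
  0xFCFB + 0xBE91 = 0x1BB8C → wrap carry → 0xBB8D
One's-complement sum = 0xBB8D.
Checksum = ~0xBB8D & 0xFFFF = 0x4472.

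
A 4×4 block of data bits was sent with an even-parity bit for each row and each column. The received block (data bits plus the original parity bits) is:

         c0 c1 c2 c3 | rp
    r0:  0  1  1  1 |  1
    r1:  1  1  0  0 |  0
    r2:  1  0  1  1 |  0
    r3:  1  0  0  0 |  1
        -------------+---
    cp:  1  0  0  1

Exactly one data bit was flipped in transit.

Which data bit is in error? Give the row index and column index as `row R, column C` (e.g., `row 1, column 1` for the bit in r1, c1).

row 2, column 3

Recompute each row's even parity and compare to rp:
  r0: data parity 1, sent rp 1 → ok
  r1: data parity 0, sent rp 0 → ok
  r2: data parity 1, sent rp 0 → mismatch
  r3: data parity 1, sent rp 1 → ok
Recompute each column's even parity and compare to cp:
  c0: data parity 1, sent cp 1 → ok
  c1: data parity 0, sent cp 0 → ok
  c2: data parity 0, sent cp 0 → ok
  c3: data parity 0, sent cp 1 → mismatch
Exactly one row (r2) and one column (c3) fail → the flipped bit is at their intersection.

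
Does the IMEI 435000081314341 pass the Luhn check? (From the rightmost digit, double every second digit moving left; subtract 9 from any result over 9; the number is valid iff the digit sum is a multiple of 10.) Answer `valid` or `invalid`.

From the right, keep odd positions and double even positions (subtract 9 from any doubled value over 9):
  doubled (positions 2,4,...): 8 8 6 7 0 0 6 → sum 35
  kept (positions 1,3,...): 1 3 1 1 0 0 5 4 → sum 15
Total = 50.
50 mod 10 = 0, so the number is valid.

valid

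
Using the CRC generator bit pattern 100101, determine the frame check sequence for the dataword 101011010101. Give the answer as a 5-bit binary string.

00100

Append 5 zeros: 10101101010100000. Divide by 100101 (XOR where the leading bit is 1):
  pos 0: 101011 XOR 100101 = 001110
  pos 2: 111001 XOR 100101 = 011100
  pos 3: 111000 XOR 100101 = 011101
  pos 4: 111011 XOR 100101 = 011110
  pos 5: 111100 XOR 100101 = 011001
  pos 6: 110011 XOR 100101 = 010110
  pos 7: 101100 XOR 100101 = 001001
  pos 9: 100100 XOR 100101 = 000001
Remainder (last 5 bits) = 00100. This is the CRC / FCS.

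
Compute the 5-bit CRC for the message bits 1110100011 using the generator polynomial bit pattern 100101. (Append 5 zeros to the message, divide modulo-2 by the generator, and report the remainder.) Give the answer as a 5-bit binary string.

Append 5 zeros: 111010001100000. Divide by 100101 (XOR where the leading bit is 1):
  pos 0: 111010 XOR 100101 = 011111
  pos 1: 111110 XOR 100101 = 011011
  pos 2: 110110 XOR 100101 = 010011
  pos 3: 100111 XOR 100101 = 000010
  pos 7: 101000 XOR 100101 = 001101
  pos 9: 110100 XOR 100101 = 010001
Remainder (last 5 bits) = 10001. This is the CRC / FCS.

10001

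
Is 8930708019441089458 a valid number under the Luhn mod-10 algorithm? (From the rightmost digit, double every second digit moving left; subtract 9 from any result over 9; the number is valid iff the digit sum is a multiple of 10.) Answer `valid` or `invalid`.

invalid

From the right, keep odd positions and double even positions (subtract 9 from any doubled value over 9):
  doubled (positions 2,4,...): 1 9 0 8 9 0 0 0 9 → sum 36
  kept (positions 1,3,...): 8 4 8 1 4 1 8 7 3 8 → sum 52
Total = 88.
88 mod 10 = 8, so the number is invalid.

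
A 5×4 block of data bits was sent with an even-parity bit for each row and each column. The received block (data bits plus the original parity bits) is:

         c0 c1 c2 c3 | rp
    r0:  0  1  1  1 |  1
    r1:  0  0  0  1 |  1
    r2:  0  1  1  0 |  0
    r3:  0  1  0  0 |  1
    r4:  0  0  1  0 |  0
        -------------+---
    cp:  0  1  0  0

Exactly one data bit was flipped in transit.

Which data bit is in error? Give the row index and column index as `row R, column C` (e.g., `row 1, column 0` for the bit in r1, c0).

row 4, column 2

Recompute each row's even parity and compare to rp:
  r0: data parity 1, sent rp 1 → ok
  r1: data parity 1, sent rp 1 → ok
  r2: data parity 0, sent rp 0 → ok
  r3: data parity 1, sent rp 1 → ok
  r4: data parity 1, sent rp 0 → mismatch
Recompute each column's even parity and compare to cp:
  c0: data parity 0, sent cp 0 → ok
  c1: data parity 1, sent cp 1 → ok
  c2: data parity 1, sent cp 0 → mismatch
  c3: data parity 0, sent cp 0 → ok
Exactly one row (r4) and one column (c2) fail → the flipped bit is at their intersection.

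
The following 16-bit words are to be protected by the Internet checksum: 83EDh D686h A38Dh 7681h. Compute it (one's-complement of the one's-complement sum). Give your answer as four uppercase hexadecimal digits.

One's-complement addition (fold any carry out of bit 15 back into bit 0):
  0x83ED + 0xD686 = 0x15A73 → wrap carry → 0x5A74
  0x5A74 + 0xA38D = 0x0FE01
  0xFE01 + 0x7681 = 0x17482 → wrap carry → 0x7483
One's-complement sum = 0x7483.
Checksum = ~0x7483 & 0xFFFF = 0x8B7C.

8B7C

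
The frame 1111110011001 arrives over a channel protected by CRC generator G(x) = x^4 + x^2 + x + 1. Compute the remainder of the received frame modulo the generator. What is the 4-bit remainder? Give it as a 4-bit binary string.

1000

Modulo-2 division of 1111110011001 by 10111:
  pos 0: 11111 XOR 10111 = 01000
  pos 1: 10001 XOR 10111 = 00110
  pos 3: 11000 XOR 10111 = 01111
  pos 4: 11111 XOR 10111 = 01000
  pos 5: 10001 XOR 10111 = 00110
  pos 7: 11000 XOR 10111 = 01111
  pos 8: 11111 XOR 10111 = 01000
Remainder = 1000 (nonzero — an error is detected).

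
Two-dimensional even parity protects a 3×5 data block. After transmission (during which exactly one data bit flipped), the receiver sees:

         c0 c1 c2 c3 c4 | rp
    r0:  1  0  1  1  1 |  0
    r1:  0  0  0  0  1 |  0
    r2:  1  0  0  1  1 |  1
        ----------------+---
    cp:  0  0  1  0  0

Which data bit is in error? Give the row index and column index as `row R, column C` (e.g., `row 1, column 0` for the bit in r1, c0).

Recompute each row's even parity and compare to rp:
  r0: data parity 0, sent rp 0 → ok
  r1: data parity 1, sent rp 0 → mismatch
  r2: data parity 1, sent rp 1 → ok
Recompute each column's even parity and compare to cp:
  c0: data parity 0, sent cp 0 → ok
  c1: data parity 0, sent cp 0 → ok
  c2: data parity 1, sent cp 1 → ok
  c3: data parity 0, sent cp 0 → ok
  c4: data parity 1, sent cp 0 → mismatch
Exactly one row (r1) and one column (c4) fail → the flipped bit is at their intersection.

row 1, column 4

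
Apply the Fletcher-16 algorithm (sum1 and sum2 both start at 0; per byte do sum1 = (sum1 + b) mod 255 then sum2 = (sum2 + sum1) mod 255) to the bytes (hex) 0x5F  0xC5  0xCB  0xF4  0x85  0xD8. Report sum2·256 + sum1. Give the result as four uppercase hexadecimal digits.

0B44

Running sums (mod 255):
  after byte 0 (0x5F): sum1=95, sum2=95
  after byte 1 (0xC5): sum1=37, sum2=132
  after byte 2 (0xCB): sum1=240, sum2=117
  after byte 3 (0xF4): sum1=229, sum2=91
  after byte 4 (0x85): sum1=107, sum2=198
  after byte 5 (0xD8): sum1=68, sum2=11
Checksum = sum2·256 + sum1 = 11·256 + 68 = 2884 = 0x0B44.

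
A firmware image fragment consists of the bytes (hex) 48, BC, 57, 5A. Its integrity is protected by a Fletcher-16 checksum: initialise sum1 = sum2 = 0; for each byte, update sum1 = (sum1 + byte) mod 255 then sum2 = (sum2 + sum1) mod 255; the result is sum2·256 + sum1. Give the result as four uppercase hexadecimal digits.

Running sums (mod 255):
  after byte 0 (48): sum1=72, sum2=72
  after byte 1 (BC): sum1=5, sum2=77
  after byte 2 (57): sum1=92, sum2=169
  after byte 3 (5A): sum1=182, sum2=96
Checksum = sum2·256 + sum1 = 96·256 + 182 = 24758 = 0x60B6.

60B6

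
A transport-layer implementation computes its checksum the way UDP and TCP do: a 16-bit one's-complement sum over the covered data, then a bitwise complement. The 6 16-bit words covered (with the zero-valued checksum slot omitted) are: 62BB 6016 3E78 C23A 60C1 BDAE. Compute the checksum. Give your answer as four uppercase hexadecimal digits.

One's-complement addition (fold any carry out of bit 15 back into bit 0):
  0x62BB + 0x6016 = 0x0C2D1
  0xC2D1 + 0x3E78 = 0x10149 → wrap carry → 0x014A
  0x014A + 0xC23A = 0x0C384
  0xC384 + 0x60C1 = 0x12445 → wrap carry → 0x2446
  0x2446 + 0xBDAE = 0x0E1F4
One's-complement sum = 0xE1F4.
Checksum = ~0xE1F4 & 0xFFFF = 0x1E0B.

1E0B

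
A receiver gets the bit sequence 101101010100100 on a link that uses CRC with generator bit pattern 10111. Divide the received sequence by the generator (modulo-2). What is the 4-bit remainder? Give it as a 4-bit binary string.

0111

Modulo-2 division of 101101010100100 by 10111:
  pos 0: 10110 XOR 10111 = 00001
  pos 4: 11010 XOR 10111 = 01101
  pos 5: 11011 XOR 10111 = 01100
  pos 6: 11000 XOR 10111 = 01111
  pos 7: 11110 XOR 10111 = 01001
  pos 8: 10011 XOR 10111 = 00100
  pos 10: 10000 XOR 10111 = 00111
Remainder = 0111 (nonzero — an error is detected).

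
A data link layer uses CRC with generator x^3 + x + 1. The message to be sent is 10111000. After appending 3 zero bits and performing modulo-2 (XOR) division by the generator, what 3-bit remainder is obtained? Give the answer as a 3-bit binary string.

101

Append 3 zeros: 10111000000. Divide by 1011 (XOR where the leading bit is 1):
  pos 0: 1011 XOR 1011 = 0000
  pos 4: 1000 XOR 1011 = 0011
  pos 6: 1100 XOR 1011 = 0111
  pos 7: 1110 XOR 1011 = 0101
Remainder (last 3 bits) = 101. This is the CRC / FCS.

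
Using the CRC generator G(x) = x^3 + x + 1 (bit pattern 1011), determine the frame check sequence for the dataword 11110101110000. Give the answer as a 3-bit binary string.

Append 3 zeros: 11110101110000000. Divide by 1011 (XOR where the leading bit is 1):
  pos 0: 1111 XOR 1011 = 0100
  pos 1: 1000 XOR 1011 = 0011
  pos 3: 1110 XOR 1011 = 0101
  pos 4: 1011 XOR 1011 = 0000
  pos 8: 1100 XOR 1011 = 0111
  pos 9: 1110 XOR 1011 = 0101
  pos 10: 1010 XOR 1011 = 0001
  pos 13: 1000 XOR 1011 = 0011
Remainder (last 3 bits) = 011. This is the CRC / FCS.

011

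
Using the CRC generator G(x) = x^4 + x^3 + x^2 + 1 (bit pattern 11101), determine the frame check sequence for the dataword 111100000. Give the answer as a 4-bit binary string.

Append 4 zeros: 1111000000000. Divide by 11101 (XOR where the leading bit is 1):
  pos 0: 11110 XOR 11101 = 00011
  pos 3: 11000 XOR 11101 = 00101
  pos 5: 10100 XOR 11101 = 01001
  pos 6: 10010 XOR 11101 = 01111
  pos 7: 11110 XOR 11101 = 00011
Remainder (last 4 bits) = 0110. This is the CRC / FCS.

0110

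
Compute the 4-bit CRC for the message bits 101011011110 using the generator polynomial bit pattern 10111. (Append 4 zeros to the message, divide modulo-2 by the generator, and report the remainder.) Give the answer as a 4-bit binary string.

0000

Append 4 zeros: 1010110111100000. Divide by 10111 (XOR where the leading bit is 1):
  pos 0: 10101 XOR 10111 = 00010
  pos 3: 10101 XOR 10111 = 00010
  pos 6: 10111 XOR 10111 = 00000
Remainder (last 4 bits) = 0000. This is the CRC / FCS.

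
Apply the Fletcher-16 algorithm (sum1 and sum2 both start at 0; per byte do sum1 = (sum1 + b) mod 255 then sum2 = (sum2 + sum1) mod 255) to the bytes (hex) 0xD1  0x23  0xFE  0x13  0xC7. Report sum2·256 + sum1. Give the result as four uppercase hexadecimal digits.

90CE

Running sums (mod 255):
  after byte 0 (0xD1): sum1=209, sum2=209
  after byte 1 (0x23): sum1=244, sum2=198
  after byte 2 (0xFE): sum1=243, sum2=186
  after byte 3 (0x13): sum1=7, sum2=193
  after byte 4 (0xC7): sum1=206, sum2=144
Checksum = sum2·256 + sum1 = 144·256 + 206 = 37070 = 0x90CE.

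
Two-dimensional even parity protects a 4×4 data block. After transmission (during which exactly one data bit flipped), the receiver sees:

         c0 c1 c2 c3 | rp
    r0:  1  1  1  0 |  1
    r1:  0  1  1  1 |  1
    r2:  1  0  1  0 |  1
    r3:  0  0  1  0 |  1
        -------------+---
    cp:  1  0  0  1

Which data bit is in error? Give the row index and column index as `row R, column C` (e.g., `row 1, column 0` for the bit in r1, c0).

Recompute each row's even parity and compare to rp:
  r0: data parity 1, sent rp 1 → ok
  r1: data parity 1, sent rp 1 → ok
  r2: data parity 0, sent rp 1 → mismatch
  r3: data parity 1, sent rp 1 → ok
Recompute each column's even parity and compare to cp:
  c0: data parity 0, sent cp 1 → mismatch
  c1: data parity 0, sent cp 0 → ok
  c2: data parity 0, sent cp 0 → ok
  c3: data parity 1, sent cp 1 → ok
Exactly one row (r2) and one column (c0) fail → the flipped bit is at their intersection.

row 2, column 0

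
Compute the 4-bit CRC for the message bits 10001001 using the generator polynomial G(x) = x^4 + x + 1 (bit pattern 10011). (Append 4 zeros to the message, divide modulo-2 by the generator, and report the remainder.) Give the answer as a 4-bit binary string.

Append 4 zeros: 100010010000. Divide by 10011 (XOR where the leading bit is 1):
  pos 0: 10001 XOR 10011 = 00010
  pos 3: 10001 XOR 10011 = 00010
  pos 6: 10000 XOR 10011 = 00011
Remainder (last 4 bits) = 0110. This is the CRC / FCS.

0110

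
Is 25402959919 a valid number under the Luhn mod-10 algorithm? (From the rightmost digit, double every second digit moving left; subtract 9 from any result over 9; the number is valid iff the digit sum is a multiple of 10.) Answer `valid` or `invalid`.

From the right, keep odd positions and double even positions (subtract 9 from any doubled value over 9):
  doubled (positions 2,4,...): 2 9 9 0 1 → sum 21
  kept (positions 1,3,...): 9 9 5 2 4 2 → sum 31
Total = 52.
52 mod 10 = 2, so the number is invalid.

invalid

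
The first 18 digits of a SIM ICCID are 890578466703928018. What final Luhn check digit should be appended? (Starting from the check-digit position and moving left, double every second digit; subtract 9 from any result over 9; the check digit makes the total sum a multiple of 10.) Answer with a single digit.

5

Partial digits right→left: 8 1 0 8 2 9 3 0 7 6 6 4 8 7 5 0 9 8
Double every second digit counting from the check-digit position (so the 1st, 3rd, 5th, ... of the partial from the right).
  doubled (with −9 where >9): 7 0 4 6 5 3 7 1 9 → sum 42
  kept as-is: 1 8 9 0 6 4 7 0 8 → sum 43
Total = 42 + 43 = 85.
Check digit = (10 − (85 mod 10)) mod 10 = 5.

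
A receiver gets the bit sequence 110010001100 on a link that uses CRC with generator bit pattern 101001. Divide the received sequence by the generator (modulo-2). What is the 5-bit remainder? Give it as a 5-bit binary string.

11101

Modulo-2 division of 110010001100 by 101001:
  pos 0: 110010 XOR 101001 = 011011
  pos 1: 110110 XOR 101001 = 011111
  pos 2: 111110 XOR 101001 = 010111
  pos 3: 101111 XOR 101001 = 000110
  pos 6: 110100 XOR 101001 = 011101
Remainder = 11101 (nonzero — an error is detected).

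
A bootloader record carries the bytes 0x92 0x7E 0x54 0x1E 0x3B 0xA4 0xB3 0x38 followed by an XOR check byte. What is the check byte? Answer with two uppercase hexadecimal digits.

B2

XOR the bytes together:
  start with 0x92
  0x92 ⊕ 0x7E = 0xEC
  0xEC ⊕ 0x54 = 0xB8
  0xB8 ⊕ 0x1E = 0xA6
  0xA6 ⊕ 0x3B = 0x9D
  0x9D ⊕ 0xA4 = 0x39
  0x39 ⊕ 0xB3 = 0x8A
  0x8A ⊕ 0x38 = 0xB2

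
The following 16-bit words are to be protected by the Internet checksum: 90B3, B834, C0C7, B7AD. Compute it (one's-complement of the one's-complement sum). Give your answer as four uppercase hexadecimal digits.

3EA2

One's-complement addition (fold any carry out of bit 15 back into bit 0):
  0x90B3 + 0xB834 = 0x148E7 → wrap carry → 0x48E8
  0x48E8 + 0xC0C7 = 0x109AF → wrap carry → 0x09B0
  0x09B0 + 0xB7AD = 0x0C15D
One's-complement sum = 0xC15D.
Checksum = ~0xC15D & 0xFFFF = 0x3EA2.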